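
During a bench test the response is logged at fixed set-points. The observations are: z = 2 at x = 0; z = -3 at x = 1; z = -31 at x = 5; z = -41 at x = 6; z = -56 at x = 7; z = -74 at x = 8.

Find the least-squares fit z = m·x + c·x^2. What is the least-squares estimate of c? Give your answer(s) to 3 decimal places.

The normal equations are: 175·m + 1197·c = -1388;  1197·m + 8419·c = -9734.
(Σx·x = 175, Σx·x^2 = 1197, Σx^2·x^2 = 8419, Σx·z = -1388, Σx^2·z = -9734.)
Determinant 175·8419 − 1197² = 40516.
m = ((-1388)·8419 − 1197·(-9734))/40516 = -16987/20258; c = (175·(-9734) − 1197·(-1388))/40516 = -3001/2894.

c = -1.037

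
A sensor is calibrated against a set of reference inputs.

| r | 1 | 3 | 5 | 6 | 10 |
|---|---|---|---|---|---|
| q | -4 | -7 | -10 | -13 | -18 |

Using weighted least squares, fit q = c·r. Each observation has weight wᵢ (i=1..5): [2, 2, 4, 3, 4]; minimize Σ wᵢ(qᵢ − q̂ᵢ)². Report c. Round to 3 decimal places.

Sums needed: Σwᵢ·r·r = 628.
Moment sums: Σwᵢ·r·q = -1204.
Hence c = -1204 / 628 ≈ -1.9172.

c = -1.917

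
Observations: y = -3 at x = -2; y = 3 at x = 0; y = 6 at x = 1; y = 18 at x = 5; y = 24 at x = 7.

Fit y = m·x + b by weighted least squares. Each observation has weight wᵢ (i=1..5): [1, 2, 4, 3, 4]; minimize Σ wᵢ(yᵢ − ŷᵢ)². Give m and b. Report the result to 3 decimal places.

Entries of MᵀWM: Σwᵢ·x·x = 279, Σwᵢ·x = 45, Σwᵢ·1 = 14.
And Σwᵢ·x·y = 972, Σwᵢ·y = 177.
So MᵀWM·[m, b]ᵀ = MᵀWy: [[279, 45]; [45, 14]]·[m, b]ᵀ = [972, 177]ᵀ.
Eliminating b: 14·(row 1) − 45·(row 2) gives 1881·m = 14·972 − 45·177 = 5643, so m = 3.
Then b = (177 − 45·3)/14 = 3.

m = 3.000, b = 3.000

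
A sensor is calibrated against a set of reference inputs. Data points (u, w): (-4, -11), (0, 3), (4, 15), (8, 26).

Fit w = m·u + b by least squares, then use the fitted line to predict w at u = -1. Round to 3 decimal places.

ŵ = -0.975

Compute the Gram sums: Σu·u = 96, Σu = 8, Σ1 = 4.
And Σu·w = 312, Σw = 33.
Normal equations: [[96, 8]; [8, 4]]·[m, b]ᵀ = [312, 33]ᵀ.
Determinant 96·4 − 8² = 320.
m = (312·4 − 8·33)/320 = 123/40; b = (96·33 − 8·312)/320 = 21/10.
At u = -1: ŵ = (123/40)·(-1) + (21/10)·(1) = -39/40.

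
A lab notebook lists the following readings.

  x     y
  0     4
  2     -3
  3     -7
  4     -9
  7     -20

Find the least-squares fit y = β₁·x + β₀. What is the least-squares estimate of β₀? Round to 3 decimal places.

β₀ = 3.866

Setting ∂/∂β₁ … = 0 gives: 78·β₁ + 16·β₀ = -203;  16·β₁ + 5·β₀ = -35.
Determinant 78·5 − 16² = 134.
β₁ = ((-203)·5 − 16·(-35))/134 = -455/134; β₀ = (78·(-35) − 16·(-203))/134 = 259/67.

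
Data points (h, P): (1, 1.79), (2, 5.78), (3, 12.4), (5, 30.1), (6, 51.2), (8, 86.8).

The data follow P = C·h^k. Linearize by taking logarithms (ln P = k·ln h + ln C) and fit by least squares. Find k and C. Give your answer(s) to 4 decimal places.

Let Y = ln P. Fitting Y = k·ln h + ln C by least squares:
XᵀX = [[11.8122, 7.2724]; [7.2724, 6]], rhs = [25.7951, 16.6582]ᵀ  (here Σln h = 7.2724, Σ(ln h)² = 11.8122, Σln P = 16.6582, Σln h·ln P = 25.7951).
Δ = 11.8122·6 − (7.2724)² = 17.9853; k = (25.7951·6 − 7.2724·16.6582)/17.9853 = 1.86963, ln C = (11.8122·16.6582 − 7.2724·25.7951)/17.9853 = 0.51025, so C = exp(0.51025) = 1.66571.

k = 1.8696, C = 1.6657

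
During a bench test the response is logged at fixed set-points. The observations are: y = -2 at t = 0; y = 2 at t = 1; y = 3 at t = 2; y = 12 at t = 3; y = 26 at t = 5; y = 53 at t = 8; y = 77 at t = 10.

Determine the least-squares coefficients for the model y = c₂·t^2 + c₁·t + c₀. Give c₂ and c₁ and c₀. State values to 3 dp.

With design matrix M, MᵀM = [[14819, 1673, 203]; [1673, 203, 29]; [203, 29, 7]] and Mᵀy = [11864, 1368, 171]ᵀ.
Row-reducing yields c₂ = 40889/83748, c₁ = 36583/11964, c₀ = -2391/997.

c₂ = 0.488, c₁ = 3.058, c₀ = -2.398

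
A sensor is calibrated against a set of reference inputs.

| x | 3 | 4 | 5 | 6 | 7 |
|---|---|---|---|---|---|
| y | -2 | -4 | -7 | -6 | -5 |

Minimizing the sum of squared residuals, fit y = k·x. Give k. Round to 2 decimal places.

The normal equations are: 135·k = -128.
(Σx·x = 135, Σx·y = -128.)
k = (-128)/135 = -0.948148.

k = -0.95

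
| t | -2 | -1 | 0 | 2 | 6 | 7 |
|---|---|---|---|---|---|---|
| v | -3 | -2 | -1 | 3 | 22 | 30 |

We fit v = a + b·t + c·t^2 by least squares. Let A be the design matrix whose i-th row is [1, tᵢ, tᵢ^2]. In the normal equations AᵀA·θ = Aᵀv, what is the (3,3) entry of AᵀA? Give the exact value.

3730

Row 3 ↔ basis t^2, column 3 ↔ basis t^2, so (AᵀA)_{3,3} = Σᵢ (t^2)·(t^2) = (4)·(4) + (1)·(1) + (0)·(0) + (4)·(4) + (36)·(36) + (49)·(49) = 3730.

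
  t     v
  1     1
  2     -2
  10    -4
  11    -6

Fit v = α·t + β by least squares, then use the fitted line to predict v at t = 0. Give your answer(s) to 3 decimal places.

v̂ = 0.396

Forming XᵀX = [[226, 24]; [24, 4]] and Xᵀv = [-109, -11]ᵀ gives XᵀX·[α, β]ᵀ = Xᵀv.
Δ = 226·4 − 24² = 328.
α = ((-109)·4 − 24·(-11))/328 = -43/82; β = (226·(-11) − 24·(-109))/328 = 65/164.
At t = 0: v̂ = (-43/82)·(0) + (65/164)·(1) = 65/164.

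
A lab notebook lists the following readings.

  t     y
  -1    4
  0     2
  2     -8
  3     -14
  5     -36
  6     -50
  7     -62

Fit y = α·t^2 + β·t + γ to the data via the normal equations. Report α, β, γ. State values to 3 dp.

α = -0.891, β = -3.064, γ = 1.984

The normal equations are: 4420·α + 718·β + 124·γ = -5892;  718·α + 124·β + 22·γ = -976;  124·α + 22·β + 7·γ = -164.
Inverting the 3×3 Gram matrix, [α, β, γ]ᵀ = [-2460/2761, -25378/8283, 16432/8283]ᵀ.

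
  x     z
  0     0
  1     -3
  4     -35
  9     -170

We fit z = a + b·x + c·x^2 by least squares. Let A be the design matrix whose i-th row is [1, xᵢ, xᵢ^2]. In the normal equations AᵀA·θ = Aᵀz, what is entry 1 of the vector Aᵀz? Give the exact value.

Entry 1 ↔ basis 1, so (Aᵀz)_{1} = Σᵢ zᵢ = (1)·(0) + (1)·(-3) + (1)·(-35) + (1)·(-170) = -208.

-208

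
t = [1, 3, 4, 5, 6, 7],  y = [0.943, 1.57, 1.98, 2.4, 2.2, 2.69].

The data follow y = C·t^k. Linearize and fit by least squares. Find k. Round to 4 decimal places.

k = 0.5305

Linearized form: ln y = k·ln t + ln C. From the 6 transformed points,
Sums: Σln t = 7.8320, Σ(ln t)² = 12.7160, Σln y = 3.7290, Σln t·ln y = 6.1898.
Normal system: [[12.7160, 7.8320]; [7.8320, 6]]·[k, ln C]ᵀ = [6.1898, 3.7290]ᵀ.
Solving (det = 14.9557): k = 0.53049, ln C = -0.07097.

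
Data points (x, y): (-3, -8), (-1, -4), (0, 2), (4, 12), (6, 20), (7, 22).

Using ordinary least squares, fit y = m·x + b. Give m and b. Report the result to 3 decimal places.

Normal-equation sums: Σx·x = 111, Σx = 13, Σ1 = 6.
Moment sums: Σx·y = 350, Σy = 44.
Normal equations: [[111, 13]; [13, 6]]·[m, b]ᵀ = [350, 44]ᵀ.
det = 111·6 − 13² = 497.
m = (350·6 − 13·44)/497 = 1528/497; b = (111·44 − 13·350)/497 = 334/497.

m = 3.074, b = 0.672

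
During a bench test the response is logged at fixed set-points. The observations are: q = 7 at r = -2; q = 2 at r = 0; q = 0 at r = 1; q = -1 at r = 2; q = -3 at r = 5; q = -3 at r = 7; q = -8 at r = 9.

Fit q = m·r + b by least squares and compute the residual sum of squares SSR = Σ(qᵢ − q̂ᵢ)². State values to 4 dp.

Sums needed: Σr·r = 164, Σr = 22, Σ1 = 7.
Right-hand side: Σr·q = -124, Σq = -6.
Normal equations: [[164, 22]; [22, 7]]·[m, b]ᵀ = [-124, -6]ᵀ.
Determinant 164·7 − 22² = 664.
m = ((-124)·7 − 22·(-6))/664 = -92/83; b = (164·(-6) − 22·(-124))/664 = 218/83.
Residuals: 179/83, -52/83, -126/83, -117/83, -7/83, 177/83, -54/83; SSR = 1188/83.

SSR = 14.3133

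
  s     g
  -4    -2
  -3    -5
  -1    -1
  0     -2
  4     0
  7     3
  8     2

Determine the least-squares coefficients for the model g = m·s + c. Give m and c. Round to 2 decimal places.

m = 0.50, c = -1.50

Compute the Gram sums: Σs·s = 155, Σs = 11, Σ1 = 7.
And Σs·g = 61, Σg = -5.
Δ = 155·7 − 11² = 964.
m = (61·7 − 11·(-5))/964 = 1/2; c = (155·(-5) − 11·61)/964 = -3/2.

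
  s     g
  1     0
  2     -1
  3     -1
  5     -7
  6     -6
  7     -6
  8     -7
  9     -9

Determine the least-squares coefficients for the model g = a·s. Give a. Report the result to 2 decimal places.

a = -0.95

Normal-equation sums: Σs·s = 269.
And Σs·g = -255.
Normal equations: [[269]]·[a]ᵀ = [-255]ᵀ.
Hence a = -255 / 269 ≈ -0.947955.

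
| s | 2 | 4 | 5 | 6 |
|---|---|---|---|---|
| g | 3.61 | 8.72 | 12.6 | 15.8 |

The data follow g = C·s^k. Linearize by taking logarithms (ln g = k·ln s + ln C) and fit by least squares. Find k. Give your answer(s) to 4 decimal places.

Let Y = ln g. Fitting Y = k·ln s + ln C by least squares:
Σln s = 5.4806, Σ(ln s)² = 8.2030, Σln g = 8.7430, Σln s·ln g = 12.9151.
Equations: 8.2030·k + 5.4806·ln C = 12.9151;  5.4806·k + 4·ln C = 8.7430.
Solving (det = 2.7744): k = 1.34908, ln C = 0.33730.

k = 1.3491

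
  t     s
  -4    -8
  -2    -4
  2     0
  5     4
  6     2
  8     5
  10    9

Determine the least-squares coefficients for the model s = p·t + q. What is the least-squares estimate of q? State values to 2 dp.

Forming AᵀA = [[249, 25]; [25, 7]] and Aᵀs = [202, 8]ᵀ gives AᵀA·[p, q]ᵀ = Aᵀs.
Determinant 249·7 − 25² = 1118.
p = (202·7 − 25·8)/1118 = 607/559; q = (249·8 − 25·202)/1118 = -1529/559.

q = -2.74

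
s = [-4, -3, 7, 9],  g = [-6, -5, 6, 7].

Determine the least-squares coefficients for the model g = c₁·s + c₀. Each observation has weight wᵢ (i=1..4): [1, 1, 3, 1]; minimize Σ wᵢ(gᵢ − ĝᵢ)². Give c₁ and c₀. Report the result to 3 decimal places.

The normal equations are: 253·c₁ + 23·c₀ = 228;  23·c₁ + 6·c₀ = 14.
(Σwᵢ·s·s = 253, Σwᵢ·s = 23, Σwᵢ·1 = 6, Σwᵢ·s·g = 228, Σwᵢ·g = 14.)
Δ = 253·6 − 23² = 989.
c₁ = (228·6 − 23·14)/989 = 1046/989; c₀ = (253·14 − 23·228)/989 = -74/43.

c₁ = 1.058, c₀ = -1.721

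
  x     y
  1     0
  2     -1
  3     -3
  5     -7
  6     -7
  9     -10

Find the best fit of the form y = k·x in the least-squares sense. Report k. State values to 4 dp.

With design matrix A, AᵀA = [[156]] and Aᵀy = [-178]ᵀ.
k = (-178)/156 = -1.14103.

k = -1.1410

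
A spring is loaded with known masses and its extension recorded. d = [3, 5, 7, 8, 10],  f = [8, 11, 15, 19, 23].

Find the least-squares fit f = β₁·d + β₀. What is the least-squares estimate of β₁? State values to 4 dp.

Forming MᵀM = [[247, 33]; [33, 5]] and Mᵀf = [566, 76]ᵀ gives MᵀM·[β₁, β₀]ᵀ = Mᵀf.
Determinant 247·5 − 33² = 146.
β₁ = (566·5 − 33·76)/146 = 161/73; β₀ = (247·76 − 33·566)/146 = 47/73.

β₁ = 2.2055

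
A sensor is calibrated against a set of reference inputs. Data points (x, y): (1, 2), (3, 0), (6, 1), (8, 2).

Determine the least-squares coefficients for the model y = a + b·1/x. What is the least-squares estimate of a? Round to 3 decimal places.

Setting ∂/∂a … = 0 gives: 4·a + (13/8)·b = 5;  (13/8)·a + (665/576)·b = 29/12.
(Σ1 = 4, Σ1/x = 13/8, Σ1/x·1/x = 665/576, Σy = 5, Σ1/x·y = 29/12.)
Eliminating b: (665/576)·(row 1) − (13/8)·(row 2) gives (1139/576)·a = (665/576)·5 − (13/8)·(29/12) = 1063/576, so a = 1063/1139.
Then b = ((29/12) − (13/8)·(1063/1139))/(665/576) = 888/1139.

a = 0.933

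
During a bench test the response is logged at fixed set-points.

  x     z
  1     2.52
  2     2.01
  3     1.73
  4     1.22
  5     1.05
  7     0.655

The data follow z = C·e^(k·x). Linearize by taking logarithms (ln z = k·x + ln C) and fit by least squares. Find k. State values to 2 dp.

k = -0.23

Taking logs, ln z = k·x + ln C, so regress ln z on x.
XᵀX = [[104.0000, 22.0000]; [22.0000, 6]], rhs = [2.0424, 1.9950]ᵀ  (here Σx = 22.0000, Σ(x)² = 104.0000, Σln z = 1.9950, Σx·ln z = 2.0424).
Slope k = (n·Σx·ln z − Σx·Σln z)/(n·Σ(x)² − (Σx)²) = (6·2.0424 − 22.0000·1.9950)/140.0000 = -0.22597; ln C = (Σln z − k·Σx)/n = 1.16108.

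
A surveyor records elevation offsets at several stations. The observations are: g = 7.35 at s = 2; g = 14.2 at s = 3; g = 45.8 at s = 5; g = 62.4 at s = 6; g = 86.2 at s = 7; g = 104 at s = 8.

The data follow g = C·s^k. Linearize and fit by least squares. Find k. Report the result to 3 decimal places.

k = 1.977

Linearized form: ln g = k·ln s + ln C. From the 6 transformed points,
Σln s = 9.2183, Σ(ln s)² = 15.5987, Σln g = 21.7069, Σln s·ln g = 36.1888.
Equations: 15.5987·k + 9.2183·ln C = 36.1888;  9.2183·k + 6·ln C = 21.7069.
Solving (det = 8.6152): k = 1.97703, ln C = 0.58034.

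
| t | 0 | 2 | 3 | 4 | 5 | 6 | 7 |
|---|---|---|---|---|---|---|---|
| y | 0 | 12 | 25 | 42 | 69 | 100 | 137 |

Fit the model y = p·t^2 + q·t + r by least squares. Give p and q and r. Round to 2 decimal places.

Normal-equation sums: Σt^2·t^2 = 4675, Σt^2·t = 783, Σt^2 = 139, Σt·t = 139, Σt = 27, Σ1 = 7.
Moment sums: Σt^2·y = 12983, Σt·y = 2171, Σy = 385.
Inverting the 3×3 Gram matrix, [p, q, r]ᵀ = [14633/5082, -1205/1694, 206/363]ᵀ.

p = 2.88, q = -0.71, r = 0.57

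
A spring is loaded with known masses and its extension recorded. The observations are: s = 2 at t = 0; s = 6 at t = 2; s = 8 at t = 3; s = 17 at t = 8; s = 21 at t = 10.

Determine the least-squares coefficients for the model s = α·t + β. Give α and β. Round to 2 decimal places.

Forming MᵀM = [[177, 23]; [23, 5]] and Mᵀs = [382, 54]ᵀ gives MᵀM·[α, β]ᵀ = Mᵀs.
det = 177·5 − 23² = 356.
α = (382·5 − 23·54)/356 = 167/89; β = (177·54 − 23·382)/356 = 193/89.

α = 1.88, β = 2.17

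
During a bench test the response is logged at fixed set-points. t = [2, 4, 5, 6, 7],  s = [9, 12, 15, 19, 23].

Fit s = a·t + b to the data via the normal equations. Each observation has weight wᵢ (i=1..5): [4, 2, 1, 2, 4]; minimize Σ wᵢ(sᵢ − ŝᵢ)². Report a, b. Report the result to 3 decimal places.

The normal equations are: 341·a + 61·b = 1115;  61·a + 13·b = 205.
(Σwᵢ·t·t = 341, Σwᵢ·t = 61, Σwᵢ·1 = 13, Σwᵢ·t·s = 1115, Σwᵢ·s = 205.)
Eliminating b: 13·(row 1) − 61·(row 2) gives 712·a = 13·1115 − 61·205 = 1990, so a = 995/356.
Then b = (205 − 61·(995/356))/13 = 945/356.

a = 2.795, b = 2.654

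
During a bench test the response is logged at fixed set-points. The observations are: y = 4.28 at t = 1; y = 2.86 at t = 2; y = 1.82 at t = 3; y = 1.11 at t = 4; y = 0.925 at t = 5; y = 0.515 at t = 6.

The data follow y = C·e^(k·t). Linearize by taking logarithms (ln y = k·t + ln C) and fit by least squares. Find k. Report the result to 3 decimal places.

k = -0.413

With ln yᵢ as the transformed response and tᵢ as the regressor:
Sums: Σt = 21.0000, Σ(t)² = 91.0000, Σln y = 2.4664, Σt·ln y = 1.3982.
Normal system: [[91.0000, 21.0000]; [21.0000, 6]]·[k, ln C]ᵀ = [1.3982, 2.4664]ᵀ.
Δ = 91.0000·6 − (21.0000)² = 105.0000; k = (1.3982·6 − 21.0000·2.4664)/105.0000 = -0.41339, ln C = (91.0000·2.4664 − 21.0000·1.3982)/105.0000 = 1.85792.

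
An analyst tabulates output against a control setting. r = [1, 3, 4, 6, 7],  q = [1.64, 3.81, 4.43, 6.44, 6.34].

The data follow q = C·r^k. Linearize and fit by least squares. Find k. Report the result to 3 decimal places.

With ln qᵢ as the transformed response and ln rᵢ as the regressor:
XᵀX = [[10.1257, 6.2226]; [6.2226, 5]], rhs = [10.4640, 7.0301]ᵀ  (here Σln r = 6.2226, Σ(ln r)² = 10.1257, Σln q = 7.0301, Σln r·ln q = 10.4640).
Slope k = (n·Σln r·ln q − Σln r·Σln q)/(n·Σ(ln r)² − (Σln r)²) = (5·10.4640 − 6.2226·7.0301)/11.9082 = 0.72003; ln C = (Σln q − k·Σln r)/n = 0.50994.

k = 0.720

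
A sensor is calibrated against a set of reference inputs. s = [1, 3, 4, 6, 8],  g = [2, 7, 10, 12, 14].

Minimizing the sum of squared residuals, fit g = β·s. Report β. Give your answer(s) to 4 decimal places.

Setting ∂/∂β … = 0 gives: 126·β = 247.
(Σs·s = 126, Σs·g = 247.)
β = 247/126 = 1.96032.

β = 1.9603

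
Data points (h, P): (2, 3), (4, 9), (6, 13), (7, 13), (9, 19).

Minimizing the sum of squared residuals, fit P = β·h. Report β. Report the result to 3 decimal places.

β = 2.054

Sums needed: Σh·h = 186.
Right-hand side: Σh·P = 382.
Hence β = 382 / 186 ≈ 2.05376.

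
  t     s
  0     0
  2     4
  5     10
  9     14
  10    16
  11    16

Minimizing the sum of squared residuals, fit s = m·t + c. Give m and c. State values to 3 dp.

Entries of MᵀM: Σt·t = 331, Σt = 37, Σ1 = 6.
And Σt·s = 520, Σs = 60.
So MᵀM·[m, c]ᵀ = Mᵀs: [[331, 37]; [37, 6]]·[m, c]ᵀ = [520, 60]ᵀ.
Determinant 331·6 − 37² = 617.
m = (520·6 − 37·60)/617 = 900/617; c = (331·60 − 37·520)/617 = 620/617.

m = 1.459, c = 1.005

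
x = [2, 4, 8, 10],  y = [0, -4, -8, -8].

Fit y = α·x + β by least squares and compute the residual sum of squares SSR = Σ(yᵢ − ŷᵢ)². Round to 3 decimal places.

SSR = 4.000

With design matrix A, AᵀA = [[184, 24]; [24, 4]] and Aᵀy = [-160, -20]ᵀ.
det = 184·4 − 24² = 160.
α = ((-160)·4 − 24·(-20))/160 = -1; β = (184·(-20) − 24·(-160))/160 = 1.
Residuals: 1, -1, -1, 1; SSR = 4.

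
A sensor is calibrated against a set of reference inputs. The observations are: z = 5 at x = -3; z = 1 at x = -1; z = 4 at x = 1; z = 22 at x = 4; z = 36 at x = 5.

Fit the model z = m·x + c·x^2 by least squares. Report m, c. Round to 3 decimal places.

Normal-equation sums: Σx·x = 52, Σx·x^2 = 162, Σx^2·x^2 = 964.
Right-hand side: Σx·z = 256, Σx^2·z = 1302.
Normal equations: [[52, 162]; [162, 964]]·[m, c]ᵀ = [256, 1302]ᵀ.
Determinant 52·964 − 162² = 23884.
m = (256·964 − 162·1302)/23884 = 8965/5971; c = (52·1302 − 162·256)/23884 = 6558/5971.

m = 1.501, c = 1.098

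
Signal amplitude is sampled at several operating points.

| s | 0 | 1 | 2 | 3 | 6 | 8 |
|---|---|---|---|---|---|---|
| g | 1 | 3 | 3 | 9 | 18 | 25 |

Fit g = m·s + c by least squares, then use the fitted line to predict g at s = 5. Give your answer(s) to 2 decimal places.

AᵀA·[m, c]ᵀ = Aᵀg reads: 114·m + 20·c = 344;  20·m + 6·c = 59.
(Σs·s = 114, Σs = 20, Σ1 = 6, Σs·g = 344, Σg = 59.)
Determinant 114·6 − 20² = 284.
m = (344·6 − 20·59)/284 = 221/71; c = (114·59 − 20·344)/284 = -77/142.
At s = 5: ĝ = (221/71)·(5) + (-77/142)·(1) = 2133/142.

ĝ = 15.02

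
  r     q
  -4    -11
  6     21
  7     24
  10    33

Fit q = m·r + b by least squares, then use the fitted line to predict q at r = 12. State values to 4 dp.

q̂ = 39.6456

Normal-equation sums: Σr·r = 201, Σr = 19, Σ1 = 4.
Right-hand side: Σr·q = 668, Σq = 67.
So MᵀM·[m, b]ᵀ = Mᵀq: [[201, 19]; [19, 4]]·[m, b]ᵀ = [668, 67]ᵀ.
Δ = 201·4 − 19² = 443.
m = (668·4 − 19·67)/443 = 1399/443; b = (201·67 − 19·668)/443 = 775/443.
At r = 12: q̂ = (1399/443)·(12) + (775/443)·(1) = 17563/443.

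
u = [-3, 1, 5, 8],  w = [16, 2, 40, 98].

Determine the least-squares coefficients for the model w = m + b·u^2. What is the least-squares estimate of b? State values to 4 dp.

From the data, Σ1 = 4, Σu^2 = 99, Σu^2·u^2 = 4803.
And Σw = 156, Σu^2·w = 7418.
Normal equations: [[4, 99]; [99, 4803]]·[m, b]ᵀ = [156, 7418]ᵀ.
Determinant 4·4803 − 99² = 9411.
m = (156·4803 − 99·7418)/9411 = 4962/3137; b = (4·7418 − 99·156)/9411 = 14228/9411.

b = 1.5118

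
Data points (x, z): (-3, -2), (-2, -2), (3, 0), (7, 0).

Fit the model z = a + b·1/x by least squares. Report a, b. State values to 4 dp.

Normal-equation sums: Σ1 = 4, Σ1/x = -5/14, Σ1/x·1/x = 869/1764.
Moment sums: Σz = -4, Σ1/x·z = 5/3.
det = 4·(869/1764) − (-5/14)² = 3251/1764.
a = ((-4)·(869/1764) − (-5/14)·(5/3))/(3251/1764) = -2426/3251; b = (4·(5/3) − (-5/14)·(-4))/(3251/1764) = 9240/3251.

a = -0.7462, b = 2.8422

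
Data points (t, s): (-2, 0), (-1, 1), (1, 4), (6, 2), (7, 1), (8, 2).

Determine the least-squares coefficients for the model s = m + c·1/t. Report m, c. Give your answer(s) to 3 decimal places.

m = 1.685, c = 1.658

XᵀX·[m, c]ᵀ = Xᵀs reads: 6·m + (-11/168)·c = 10;  (-11/168)·m + (65305/28224)·c = 313/84.
(Σ1 = 6, Σ1/t = -11/168, Σ1/t·1/t = 65305/28224, Σs = 10, Σ1/t·s = 313/84.)
Eliminating c: (65305/28224)·(row 1) − (-11/168)·(row 2) gives (391709/28224)·m = (65305/28224)·10 − (-11/168)·(313/84) = 20623/882, so m = 659936/391709.
Then c = ((313/84) − (-11/168)·(659936/391709))/(65305/28224) = 649488/391709.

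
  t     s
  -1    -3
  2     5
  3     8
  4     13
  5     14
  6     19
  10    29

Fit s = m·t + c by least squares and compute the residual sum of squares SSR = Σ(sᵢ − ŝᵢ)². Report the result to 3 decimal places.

From the data, Σt·t = 191, Σt = 29, Σ1 = 7.
For Xᵀs: Σt·s = 563, Σs = 85.
Normal equations: [[191, 29]; [29, 7]]·[m, c]ᵀ = [563, 85]ᵀ.
Δ = 191·7 − 29² = 496.
m = (563·7 − 29·85)/496 = 369/124; c = (191·85 − 29·563)/496 = -23/124.
Residuals: 5/31, -95/124, -23/31, 159/124, -43/62, 165/124, -71/124; SSR = 167/31.

SSR = 5.387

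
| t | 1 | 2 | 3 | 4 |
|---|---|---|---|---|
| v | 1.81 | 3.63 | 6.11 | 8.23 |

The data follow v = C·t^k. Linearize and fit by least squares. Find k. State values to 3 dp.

k = 1.103

Let Y = ln v. Fitting Y = k·ln t + ln C by least squares:
XᵀX = [[3.6092, 3.1781]; [3.1781, 4]], rhs = [5.8040, 5.8003]ᵀ  (here Σln t = 3.1781, Σ(ln t)² = 3.6092, Σln v = 5.8003, Σln t·ln v = 5.8040).
Slope k = (n·Σln t·ln v − Σln t·Σln v)/(n·Σ(ln t)² − (Σln t)²) = (4·5.8040 − 3.1781·5.8003)/4.3368 = 1.10279; ln C = (Σln v − k·Σln t)/n = 0.57389.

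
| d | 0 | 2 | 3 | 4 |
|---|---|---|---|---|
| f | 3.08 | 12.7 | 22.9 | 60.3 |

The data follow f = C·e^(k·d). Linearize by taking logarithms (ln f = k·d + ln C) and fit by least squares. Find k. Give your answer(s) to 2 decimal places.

Taking logs, ln f = k·d + ln C, so regress ln f on d.
Σd = 9.0000, Σ(d)² = 29.0000, Σln f = 10.8970, Σd·ln f = 30.8739.
Normal system: [[29.0000, 9.0000]; [9.0000, 4]]·[k, ln C]ᵀ = [30.8739, 10.8970]ᵀ.
Δ = 29.0000·4 − (9.0000)² = 35.0000; k = (30.8739·4 − 9.0000·10.8970)/35.0000 = 0.72636, ln C = (29.0000·10.8970 − 9.0000·30.8739)/35.0000 = 1.08993.

k = 0.73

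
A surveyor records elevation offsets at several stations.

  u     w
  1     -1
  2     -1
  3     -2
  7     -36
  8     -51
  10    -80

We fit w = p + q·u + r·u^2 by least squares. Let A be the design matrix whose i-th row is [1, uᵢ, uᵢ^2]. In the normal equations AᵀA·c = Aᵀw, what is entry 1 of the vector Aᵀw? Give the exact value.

-171

Entry 1 ↔ basis 1, so (Aᵀw)_{1} = Σᵢ wᵢ = (1)·(-1) + (1)·(-1) + (1)·(-2) + (1)·(-36) + (1)·(-51) + (1)·(-80) = -171.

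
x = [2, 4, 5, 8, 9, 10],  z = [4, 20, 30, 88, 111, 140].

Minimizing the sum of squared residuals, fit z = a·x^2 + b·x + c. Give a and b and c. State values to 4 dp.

Sums needed: Σx^2·x^2 = 21554, Σx^2·x = 2438, Σx^2 = 290, Σx·x = 290, Σx = 38, Σ1 = 6.
For Aᵀz: Σx^2·z = 29709, Σx·z = 3341, Σz = 393.
Row-reducing yields a = 6083/3840, b = -7829/3840, c = 591/320.

a = 1.5841, b = -2.0388, c = 1.8469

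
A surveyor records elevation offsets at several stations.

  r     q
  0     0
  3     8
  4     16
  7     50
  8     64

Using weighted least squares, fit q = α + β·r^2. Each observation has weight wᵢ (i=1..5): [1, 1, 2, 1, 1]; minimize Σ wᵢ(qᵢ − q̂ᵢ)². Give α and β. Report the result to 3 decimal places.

Entries of XᵀWX: Σwᵢ·1 = 6, Σwᵢ·r^2 = 154, Σwᵢ·r^2·r^2 = 7090.
Right-hand side: Σwᵢ·q = 154, Σwᵢ·r^2·q = 7130.
Normal equations: [[6, 154]; [154, 7090]]·[α, β]ᵀ = [154, 7130]ᵀ.
Eliminating β: 7090·(row 1) − 154·(row 2) gives 18824·α = 7090·154 − 154·7130 = -6160, so α = -770/2353.
Then β = (7130 − 154·(-770/2353))/7090 = 2383/2353.

α = -0.327, β = 1.013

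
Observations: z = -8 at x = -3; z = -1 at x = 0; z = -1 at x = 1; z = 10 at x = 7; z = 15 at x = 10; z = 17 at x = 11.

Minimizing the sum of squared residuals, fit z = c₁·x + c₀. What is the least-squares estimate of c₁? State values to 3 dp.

The normal equations are: 280·c₁ + 26·c₀ = 430;  26·c₁ + 6·c₀ = 32.
(Σx·x = 280, Σx = 26, Σ1 = 6, Σx·z = 430, Σz = 32.)
Eliminating c₀: 6·(row 1) − 26·(row 2) gives 1004·c₁ = 6·430 − 26·32 = 1748, so c₁ = 437/251.
Then c₀ = (32 − 26·(437/251))/6 = -555/251.

c₁ = 1.741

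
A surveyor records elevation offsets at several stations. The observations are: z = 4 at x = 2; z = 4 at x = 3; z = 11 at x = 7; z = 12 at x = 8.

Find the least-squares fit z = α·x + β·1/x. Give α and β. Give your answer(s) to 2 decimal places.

Entries of MᵀM: Σx·x = 126, Σx·1/x = 4, Σ1/x·1/x = 11209/28224.
And Σx·z = 193, Σ1/x·z = 269/42.
So MᵀM·[α, β]ᵀ = Mᵀz: [[126, 4]; [4, 11209/28224]]·[α, β]ᵀ = [193, 269/42]ᵀ.
det = 126·(11209/28224) − 4² = 7625/224.
α = (193·(11209/28224) − 4·(269/42))/(7625/224) = 288053/192150; β = (126·(269/42) − 4·193)/(7625/224) = 1568/1525.

α = 1.50, β = 1.03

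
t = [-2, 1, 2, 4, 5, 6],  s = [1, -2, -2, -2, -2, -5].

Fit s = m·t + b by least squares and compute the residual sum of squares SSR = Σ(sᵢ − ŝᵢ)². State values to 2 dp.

With design matrix X, XᵀX = [[86, 16]; [16, 6]] and Xᵀs = [-56, -12]ᵀ.
Eliminating b: 6·(row 1) − 16·(row 2) gives 260·m = 6·(-56) − 16·(-12) = -144, so m = -36/65.
Then b = ((-12) − 16·(-36/65))/6 = -34/65.
Residuals: 27/65, -12/13, -24/65, 48/65, 84/65, -15/13; SSR = 306/65.

SSR = 4.71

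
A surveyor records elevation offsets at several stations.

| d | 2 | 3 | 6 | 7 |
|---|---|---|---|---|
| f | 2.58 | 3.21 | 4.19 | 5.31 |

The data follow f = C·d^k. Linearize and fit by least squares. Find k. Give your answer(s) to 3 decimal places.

k = 0.522

Linearized form: ln f = k·ln d + ln C. From the 4 transformed points,
Sums: Σln d = 5.5294, Σ(ln d)² = 8.6844, Σln f = 5.2164, Σln d·ln f = 7.7542.
Normal system: [[8.6844, 5.5294]; [5.5294, 4]]·[k, ln C]ᵀ = [7.7542, 5.2164]ᵀ.
Slope k = (n·Σln d·ln f − Σln d·Σln f)/(n·Σ(ln d)² − (Σln d)²) = (4·7.7542 − 5.5294·5.2164)/4.1629 = 0.52204; ln C = (Σln f − k·Σln d)/n = 0.58244.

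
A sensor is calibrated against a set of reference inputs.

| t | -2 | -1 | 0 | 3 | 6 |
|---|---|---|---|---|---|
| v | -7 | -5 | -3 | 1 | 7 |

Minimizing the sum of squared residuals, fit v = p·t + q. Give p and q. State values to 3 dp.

p = 1.692, q = -3.430

Compute the Gram sums: Σt·t = 50, Σt = 6, Σ1 = 5.
Moment sums: Σt·v = 64, Σv = -7.
Determinant 50·5 − 6² = 214.
p = (64·5 − 6·(-7))/214 = 181/107; q = (50·(-7) − 6·64)/214 = -367/107.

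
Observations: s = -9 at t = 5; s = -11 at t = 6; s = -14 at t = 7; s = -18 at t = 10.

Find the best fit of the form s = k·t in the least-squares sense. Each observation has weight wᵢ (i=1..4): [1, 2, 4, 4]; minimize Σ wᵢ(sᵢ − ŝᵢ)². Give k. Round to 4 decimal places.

k = -1.8600

Entries of AᵀWA: Σwᵢ·t·t = 693.
Right-hand side: Σwᵢ·t·s = -1289.
Normal equations: [[693]]·[k]ᵀ = [-1289]ᵀ.
k = (-1289)/693 = -1.86003.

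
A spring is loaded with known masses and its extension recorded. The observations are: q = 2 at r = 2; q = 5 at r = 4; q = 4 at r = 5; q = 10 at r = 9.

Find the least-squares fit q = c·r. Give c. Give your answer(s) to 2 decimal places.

From the data, Σr·r = 126.
Right-hand side: Σr·q = 134.
Normal equations: [[126]]·[c]ᵀ = [134]ᵀ.
Hence c = 134 / 126 ≈ 1.06349.

c = 1.06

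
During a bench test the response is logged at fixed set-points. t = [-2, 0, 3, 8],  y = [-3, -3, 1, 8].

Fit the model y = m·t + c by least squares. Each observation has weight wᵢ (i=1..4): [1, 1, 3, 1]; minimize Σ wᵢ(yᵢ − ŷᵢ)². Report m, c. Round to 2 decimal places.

m = 1.16, c = -2.06

XᵀWX·[m, c]ᵀ = XᵀWy reads: 95·m + 15·c = 79;  15·m + 6·c = 5.
(Σwᵢ·t·t = 95, Σwᵢ·t = 15, Σwᵢ·1 = 6, Σwᵢ·t·y = 79, Σwᵢ·y = 5.)
Eliminating c: 6·(row 1) − 15·(row 2) gives 345·m = 6·79 − 15·5 = 399, so m = 133/115.
Then c = (5 − 15·(133/115))/6 = -142/69.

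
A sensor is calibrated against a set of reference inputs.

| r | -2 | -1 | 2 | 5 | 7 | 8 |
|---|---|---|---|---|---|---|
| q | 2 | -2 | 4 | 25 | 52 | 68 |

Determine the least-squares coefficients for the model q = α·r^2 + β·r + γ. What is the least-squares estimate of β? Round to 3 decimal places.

With design matrix X, XᵀX = [[7155, 979, 147]; [979, 147, 19]; [147, 19, 6]] and Xᵀq = [7547, 1039, 149]ᵀ.
Solving the 3×3 system (Gaussian elimination) gives α = 7851/7480, β = 2429/7480, γ = -1786/935.

β = 0.325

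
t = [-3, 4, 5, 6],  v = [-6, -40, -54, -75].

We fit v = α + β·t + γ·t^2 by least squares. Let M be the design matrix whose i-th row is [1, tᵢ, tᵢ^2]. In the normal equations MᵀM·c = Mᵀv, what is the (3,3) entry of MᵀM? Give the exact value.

2258

Row 3 ↔ basis t^2, column 3 ↔ basis t^2, so (MᵀM)_{3,3} = Σᵢ (t^2)·(t^2) = (9)·(9) + (16)·(16) + (25)·(25) + (36)·(36) = 2258.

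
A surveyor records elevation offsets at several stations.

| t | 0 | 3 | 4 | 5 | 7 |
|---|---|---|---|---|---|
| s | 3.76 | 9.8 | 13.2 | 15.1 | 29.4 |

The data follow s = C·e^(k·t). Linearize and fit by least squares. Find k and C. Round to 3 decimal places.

Taking logs, ln s = k·t + ln C, so regress ln s on t.
AᵀA = [[99.0000, 19.0000]; [19.0000, 5]], rhs = [54.4085, 12.2827]ᵀ  (here Σt = 19.0000, Σ(t)² = 99.0000, Σln s = 12.2827, Σt·ln s = 54.4085).
Slope k = (n·Σt·ln s − Σt·Σln s)/(n·Σ(t)² − (Σt)²) = (5·54.4085 − 19.0000·12.2827)/134.0000 = 0.28859; ln C = (Σln s − k·Σt)/n = 1.35991, so C = exp(1.35991) = 3.89583.

k = 0.289, C = 3.896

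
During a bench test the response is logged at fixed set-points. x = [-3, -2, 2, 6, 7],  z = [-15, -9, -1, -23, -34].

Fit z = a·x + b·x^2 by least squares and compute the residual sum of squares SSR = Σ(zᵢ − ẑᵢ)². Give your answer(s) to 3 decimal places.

Entries of AᵀA: Σx·x = 102, Σx·x^2 = 532, Σx^2·x^2 = 3810.
For Aᵀz: Σx·z = -315, Σx^2·z = -2669.
So AᵀA·[a, b]ᵀ = Aᵀz: [[102, 532]; [532, 3810]]·[a, b]ᵀ = [-315, -2669]ᵀ.
Δ = 102·3810 − 532² = 105596.
a = ((-315)·3810 − 532·(-2669))/105596 = 109879/52798; b = (102·(-2669) − 532·(-315))/105596 = -52329/52798.
Residuals: 4314/26399, -23054/26399, -31620/26399, 5108/26399, -82/26399; SSR = 59700/26399.

SSR = 2.261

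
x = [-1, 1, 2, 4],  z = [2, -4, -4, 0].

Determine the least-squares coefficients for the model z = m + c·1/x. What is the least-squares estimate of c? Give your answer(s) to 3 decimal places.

Forming AᵀA = [[4, 3/4]; [3/4, 37/16]] and Aᵀz = [-6, -8]ᵀ gives AᵀA·[m, c]ᵀ = Aᵀz.
Δ = 4·(37/16) − (3/4)² = 139/16.
m = ((-6)·(37/16) − (3/4)·(-8))/(139/16) = -126/139; c = (4·(-8) − (3/4)·(-6))/(139/16) = -440/139.

c = -3.165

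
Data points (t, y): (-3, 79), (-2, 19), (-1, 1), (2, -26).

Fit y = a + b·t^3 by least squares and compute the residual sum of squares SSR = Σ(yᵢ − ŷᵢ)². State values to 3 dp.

The normal equations are: 4·a + (-28)·b = 73;  (-28)·a + 858·b = -2494.
(Σ1 = 4, Σt^3 = -28, Σt^3·t^3 = 858, Σy = 73, Σt^3·y = -2494.)
Δ = 4·858 − (-28)² = 2648.
a = (73·858 − (-28)·(-2494))/2648 = -3599/1324; b = (4·(-2494) − (-28)·73)/2648 = -1983/662.
Residuals: 1113/1324, -2973/1324, 957/1324, 903/1324; SSR = 8919/1324.

SSR = 6.736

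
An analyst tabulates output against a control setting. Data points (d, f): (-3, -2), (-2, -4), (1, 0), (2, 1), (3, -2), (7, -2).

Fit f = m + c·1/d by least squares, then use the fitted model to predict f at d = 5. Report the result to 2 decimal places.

f̂ = -1.48

Entries of MᵀM: Σ1 = 6, Σ1/d = 8/7, Σ1/d·1/d = 1537/882.
For Mᵀf: Σf = -9, Σ1/d·f = 31/14.
Determinant 6·(1537/882) − (8/7)² = 1345/147.
m = ((-9)·(1537/882) − (8/7)·(31/14))/(1345/147) = -1071/538; c = (6·(31/14) − (8/7)·(-9))/(1345/147) = 693/269.
At d = 5: f̂ = (-1071/538)·(1) + (693/269)·(1/5) = -3969/2690.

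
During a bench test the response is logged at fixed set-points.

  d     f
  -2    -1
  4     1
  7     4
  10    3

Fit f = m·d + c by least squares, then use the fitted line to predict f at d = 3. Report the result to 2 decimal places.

Normal-equation sums: Σd·d = 169, Σd = 19, Σ1 = 4.
For Xᵀf: Σd·f = 64, Σf = 7.
So XᵀX·[m, c]ᵀ = Xᵀf: [[169, 19]; [19, 4]]·[m, c]ᵀ = [64, 7]ᵀ.
det = 169·4 − 19² = 315.
m = (64·4 − 19·7)/315 = 41/105; c = (169·7 − 19·64)/315 = -11/105.
At d = 3: f̂ = (41/105)·(3) + (-11/105)·(1) = 16/15.

f̂ = 1.07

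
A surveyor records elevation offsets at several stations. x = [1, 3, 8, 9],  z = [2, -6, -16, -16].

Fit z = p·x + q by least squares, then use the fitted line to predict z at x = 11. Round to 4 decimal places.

Sums needed: Σx·x = 155, Σx = 21, Σ1 = 4.
And Σx·z = -288, Σz = -36.
Eliminating q: 4·(row 1) − 21·(row 2) gives 179·p = 4·(-288) − 21·(-36) = -396, so p = -396/179.
Then q = ((-36) − 21·(-396/179))/4 = 468/179.
At x = 11: ẑ = (-396/179)·(11) + (468/179)·(1) = -3888/179.

ẑ = -21.7207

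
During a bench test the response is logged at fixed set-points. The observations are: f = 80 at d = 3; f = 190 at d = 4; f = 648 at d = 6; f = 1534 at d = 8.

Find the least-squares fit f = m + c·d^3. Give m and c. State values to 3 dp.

Setting ∂/∂m … = 0 gives: 4·m + 819·c = 2452;  819·m + 313625·c = 939696.
Δ = 4·313625 − 819² = 583739.
m = (2452·313625 − 819·939696)/583739 = -46348/44903; c = (4·939696 − 819·2452)/583739 = 1750596/583739.

m = -1.032, c = 2.999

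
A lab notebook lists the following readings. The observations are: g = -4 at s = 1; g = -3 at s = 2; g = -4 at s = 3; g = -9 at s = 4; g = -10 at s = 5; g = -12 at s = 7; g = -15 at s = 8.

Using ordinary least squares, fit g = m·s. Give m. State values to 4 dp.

m = -1.8571

Forming MᵀM = [[168]] and Mᵀg = [-312]ᵀ gives MᵀM·[m]ᵀ = Mᵀg.
m = (-312)/168 = -1.85714.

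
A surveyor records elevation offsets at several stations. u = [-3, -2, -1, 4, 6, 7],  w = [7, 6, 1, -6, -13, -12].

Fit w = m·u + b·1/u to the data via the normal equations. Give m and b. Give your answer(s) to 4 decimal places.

m = -1.9024, b = -0.2037

Compute the Gram sums: Σu·u = 115, Σu·1/u = 6, Σ1/u·1/u = 10385/7056.
Right-hand side: Σu·w = -220, Σ1/u·w = -82/7.
MᵀM·[m, b]ᵀ = Mᵀw becomes [[115, 6]; [6, 10385/7056]]·[m, b]ᵀ = [-220, -82/7]ᵀ.
Δ = 115·(10385/7056) − 6² = 940259/7056.
m = ((-220)·(10385/7056) − 6·(-82/7))/(940259/7056) = -1788764/940259; b = (115·(-82/7) − 6·(-220))/(940259/7056) = -191520/940259.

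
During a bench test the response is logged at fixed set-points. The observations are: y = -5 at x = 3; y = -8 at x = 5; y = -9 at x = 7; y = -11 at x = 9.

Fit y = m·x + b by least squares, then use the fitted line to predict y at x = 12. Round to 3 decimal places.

Sums needed: Σx·x = 164, Σx = 24, Σ1 = 4.
And Σx·y = -217, Σy = -33.
So MᵀM·[m, b]ᵀ = Mᵀy: [[164, 24]; [24, 4]]·[m, b]ᵀ = [-217, -33]ᵀ.
Eliminating b: 4·(row 1) − 24·(row 2) gives 80·m = 4·(-217) − 24·(-33) = -76, so m = -19/20.
Then b = ((-33) − 24·(-19/20))/4 = -51/20.
At x = 12: ŷ = (-19/20)·(12) + (-51/20)·(1) = -279/20.

ŷ = -13.950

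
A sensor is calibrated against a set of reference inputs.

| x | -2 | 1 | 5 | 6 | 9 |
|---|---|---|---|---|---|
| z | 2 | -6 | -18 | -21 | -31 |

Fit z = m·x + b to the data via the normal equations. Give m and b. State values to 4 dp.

m = -2.9920, b = -3.4305

Normal-equation sums: Σx·x = 147, Σx = 19, Σ1 = 5.
Right-hand side: Σx·z = -505, Σz = -74.
AᵀA·[m, b]ᵀ = Aᵀz becomes [[147, 19]; [19, 5]]·[m, b]ᵀ = [-505, -74]ᵀ.
Δ = 147·5 − 19² = 374.
m = ((-505)·5 − 19·(-74))/374 = -1119/374; b = (147·(-74) − 19·(-505))/374 = -1283/374.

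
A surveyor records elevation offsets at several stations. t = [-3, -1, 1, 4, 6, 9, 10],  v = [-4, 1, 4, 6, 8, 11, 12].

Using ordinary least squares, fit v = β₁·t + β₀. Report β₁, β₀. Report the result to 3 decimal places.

β₁ = 1.118, β₀ = 1.275

Forming XᵀX = [[244, 26]; [26, 7]] and Xᵀv = [306, 38]ᵀ gives XᵀX·[β₁, β₀]ᵀ = Xᵀv.
det = 244·7 − 26² = 1032.
β₁ = (306·7 − 26·38)/1032 = 577/516; β₀ = (244·38 − 26·306)/1032 = 329/258.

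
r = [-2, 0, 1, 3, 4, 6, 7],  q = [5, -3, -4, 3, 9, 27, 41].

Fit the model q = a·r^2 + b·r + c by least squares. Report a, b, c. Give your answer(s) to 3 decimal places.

The normal system XᵀX·[a, b, c]ᵀ = Xᵀq is [[4051, 643, 115]; [643, 115, 19]; [115, 19, 7]]·[a, b, c]ᵀ = [3168, 480, 78]ᵀ.
Solving the 3×3 system (Gaussian elimination) gives a = 751/672, b = -1075/672, c = -23/8.

a = 1.118, b = -1.600, c = -2.875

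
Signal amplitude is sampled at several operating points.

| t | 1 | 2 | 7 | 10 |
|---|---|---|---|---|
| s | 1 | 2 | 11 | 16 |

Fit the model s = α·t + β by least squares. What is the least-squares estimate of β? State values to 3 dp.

β = -1.019

The normal system XᵀX·[α, β]ᵀ = Xᵀs is [[154, 20]; [20, 4]]·[α, β]ᵀ = [242, 30]ᵀ.
Determinant 154·4 − 20² = 216.
α = (242·4 − 20·30)/216 = 46/27; β = (154·30 − 20·242)/216 = -55/54.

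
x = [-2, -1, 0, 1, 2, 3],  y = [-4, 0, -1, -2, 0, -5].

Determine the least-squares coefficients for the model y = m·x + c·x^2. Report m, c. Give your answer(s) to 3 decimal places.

Forming AᵀA = [[19, 27]; [27, 115]] and Aᵀy = [-9, -63]ᵀ gives AᵀA·[m, c]ᵀ = Aᵀy.
Determinant 19·115 − 27² = 1456.
m = ((-9)·115 − 27·(-63))/1456 = 333/728; c = (19·(-63) − 27·(-9))/1456 = -477/728.

m = 0.457, c = -0.655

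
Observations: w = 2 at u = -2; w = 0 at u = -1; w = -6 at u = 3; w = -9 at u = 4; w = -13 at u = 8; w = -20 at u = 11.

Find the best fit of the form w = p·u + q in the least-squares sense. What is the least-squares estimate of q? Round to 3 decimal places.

q = -1.451

Compute the Gram sums: Σu·u = 215, Σu = 23, Σ1 = 6.
Right-hand side: Σu·w = -382, Σw = -46.
So AᵀA·[p, q]ᵀ = Aᵀw: [[215, 23]; [23, 6]]·[p, q]ᵀ = [-382, -46]ᵀ.
Eliminating q: 6·(row 1) − 23·(row 2) gives 761·p = 6·(-382) − 23·(-46) = -1234, so p = -1234/761.
Then q = ((-46) − 23·(-1234/761))/6 = -1104/761.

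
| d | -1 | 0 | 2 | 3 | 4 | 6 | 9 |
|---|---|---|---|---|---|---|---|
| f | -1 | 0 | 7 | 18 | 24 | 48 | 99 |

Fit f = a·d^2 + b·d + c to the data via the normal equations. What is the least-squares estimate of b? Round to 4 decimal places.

Compute the Gram sums: Σd^2·d^2 = 8211, Σd^2·d = 1043, Σd^2 = 147, Σd·d = 147, Σd = 23, Σ1 = 7.
And Σd^2·f = 10320, Σd·f = 1344, Σf = 195.
So XᵀX·[a, b, c]ᵀ = Xᵀf: [[8211, 1043, 147]; [1043, 147, 23]; [147, 23, 7]]·[a, b, c]ᵀ = [10320, 1344, 195]ᵀ.
Solving the 3×3 system (Gaussian elimination) gives a = 17781/18340, b = 29409/13100, c = 396/3275.

b = 2.2450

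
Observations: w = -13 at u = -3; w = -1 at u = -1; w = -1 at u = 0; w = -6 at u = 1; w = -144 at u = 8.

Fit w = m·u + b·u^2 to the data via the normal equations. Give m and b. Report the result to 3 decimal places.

Entries of MᵀM: Σu·u = 75, Σu·u^2 = 485, Σu^2·u^2 = 4179.
Right-hand side: Σu·w = -1118, Σu^2·w = -9340.
MᵀM·[m, b]ᵀ = Mᵀw becomes [[75, 485]; [485, 4179]]·[m, b]ᵀ = [-1118, -9340]ᵀ.
Determinant 75·4179 − 485² = 78200.
m = ((-1118)·4179 − 485·(-9340))/78200 = -4183/2300; b = (75·(-9340) − 485·(-1118))/78200 = -931/460.

m = -1.819, b = -2.024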